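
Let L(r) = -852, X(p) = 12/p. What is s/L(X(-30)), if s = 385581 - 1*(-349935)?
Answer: -61293/71 ≈ -863.28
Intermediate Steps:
s = 735516 (s = 385581 + 349935 = 735516)
s/L(X(-30)) = 735516/(-852) = 735516*(-1/852) = -61293/71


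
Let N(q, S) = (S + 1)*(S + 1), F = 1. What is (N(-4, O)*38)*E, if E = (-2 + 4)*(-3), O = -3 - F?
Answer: -2052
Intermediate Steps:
O = -4 (O = -3 - 1*1 = -3 - 1 = -4)
E = -6 (E = 2*(-3) = -6)
N(q, S) = (1 + S)² (N(q, S) = (1 + S)*(1 + S) = (1 + S)²)
(N(-4, O)*38)*E = ((1 - 4)²*38)*(-6) = ((-3)²*38)*(-6) = (9*38)*(-6) = 342*(-6) = -2052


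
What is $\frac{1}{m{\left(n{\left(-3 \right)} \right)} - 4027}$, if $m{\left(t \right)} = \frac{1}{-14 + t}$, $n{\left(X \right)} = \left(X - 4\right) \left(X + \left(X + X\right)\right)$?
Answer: $- \frac{49}{197322} \approx -0.00024833$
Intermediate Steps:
$n{\left(X \right)} = 3 X \left(-4 + X\right)$ ($n{\left(X \right)} = \left(-4 + X\right) \left(X + 2 X\right) = \left(-4 + X\right) 3 X = 3 X \left(-4 + X\right)$)
$\frac{1}{m{\left(n{\left(-3 \right)} \right)} - 4027} = \frac{1}{\frac{1}{-14 + 3 \left(-3\right) \left(-4 - 3\right)} - 4027} = \frac{1}{\frac{1}{-14 + 3 \left(-3\right) \left(-7\right)} - 4027} = \frac{1}{\frac{1}{-14 + 63} - 4027} = \frac{1}{\frac{1}{49} - 4027} = \frac{1}{- \frac{197322}{49}} = - \frac{49}{197322}$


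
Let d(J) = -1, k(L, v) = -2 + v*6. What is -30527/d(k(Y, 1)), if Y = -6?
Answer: 30527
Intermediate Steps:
k(L, v) = -2 + 6*v
-30527/d(k(Y, 1)) = -30527/(-1) = -30527*(-1) = 30527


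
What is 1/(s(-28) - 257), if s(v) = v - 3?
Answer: -1/288 ≈ -0.0034722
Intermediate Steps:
s(v) = -3 + v
1/(s(-28) - 257) = 1/((-3 - 28) - 257) = 1/(-31 - 257) = 1/(-288) = -1/288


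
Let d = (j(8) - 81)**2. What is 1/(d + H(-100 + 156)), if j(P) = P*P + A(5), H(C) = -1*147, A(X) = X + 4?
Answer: -1/83 ≈ -0.012048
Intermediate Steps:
A(X) = 4 + X
H(C) = -147
j(P) = 9 + P**2 (j(P) = P*P + (4 + 5) = P**2 + 9 = 9 + P**2)
d = 64 (d = ((9 + 8**2) - 81)**2 = ((9 + 64) - 81)**2 = (73 - 81)**2 = (-8)**2 = 64)
1/(d + H(-100 + 156)) = 1/(64 - 147) = 1/(-83) = -1/83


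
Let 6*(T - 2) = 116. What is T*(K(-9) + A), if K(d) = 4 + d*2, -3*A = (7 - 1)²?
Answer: -1664/3 ≈ -554.67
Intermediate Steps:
T = 64/3 (T = 2 + (⅙)*116 = 2 + 58/3 = 64/3 ≈ 21.333)
A = -12 (A = -(7 - 1)²/3 = -⅓*6² = -⅓*36 = -12)
K(d) = 4 + 2*d
T*(K(-9) + A) = 64*((4 + 2*(-9)) - 12)/3 = 64*((4 - 18) - 12)/3 = 64*(-14 - 12)/3 = (64/3)*(-26) = -1664/3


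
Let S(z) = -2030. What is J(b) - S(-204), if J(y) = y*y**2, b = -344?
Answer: -40705554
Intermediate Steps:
J(y) = y**3
J(b) - S(-204) = (-344)**3 - 1*(-2030) = -40707584 + 2030 = -40705554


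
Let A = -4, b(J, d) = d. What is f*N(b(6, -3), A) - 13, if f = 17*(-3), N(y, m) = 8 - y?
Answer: -574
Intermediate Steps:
f = -51
f*N(b(6, -3), A) - 13 = -51*(8 - 1*(-3)) - 13 = -51*(8 + 3) - 13 = -51*11 - 13 = -561 - 13 = -574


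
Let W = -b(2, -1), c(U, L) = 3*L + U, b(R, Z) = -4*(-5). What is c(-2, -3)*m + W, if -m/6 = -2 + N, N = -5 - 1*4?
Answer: -746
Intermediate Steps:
b(R, Z) = 20
N = -9 (N = -5 - 4 = -9)
c(U, L) = U + 3*L
W = -20 (W = -1*20 = -20)
m = 66 (m = -6*(-2 - 9) = -6*(-11) = 66)
c(-2, -3)*m + W = (-2 + 3*(-3))*66 - 20 = (-2 - 9)*66 - 20 = -11*66 - 20 = -726 - 20 = -746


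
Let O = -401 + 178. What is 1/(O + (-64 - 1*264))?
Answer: -1/551 ≈ -0.0018149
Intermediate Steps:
O = -223
1/(O + (-64 - 1*264)) = 1/(-223 + (-64 - 1*264)) = 1/(-223 + (-64 - 264)) = 1/(-223 - 328) = 1/(-551) = -1/551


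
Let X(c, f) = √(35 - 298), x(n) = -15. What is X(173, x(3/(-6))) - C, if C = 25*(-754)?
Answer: 18850 + I*√263 ≈ 18850.0 + 16.217*I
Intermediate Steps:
X(c, f) = I*√263 (X(c, f) = √(-263) = I*√263)
C = -18850
X(173, x(3/(-6))) - C = I*√263 - 1*(-18850) = I*√263 + 18850 = 18850 + I*√263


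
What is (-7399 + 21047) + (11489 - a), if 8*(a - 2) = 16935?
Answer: 184145/8 ≈ 23018.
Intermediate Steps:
a = 16951/8 (a = 2 + (⅛)*16935 = 2 + 16935/8 = 16951/8 ≈ 2118.9)
(-7399 + 21047) + (11489 - a) = (-7399 + 21047) + (11489 - 1*16951/8) = 13648 + (11489 - 16951/8) = 13648 + 74961/8 = 184145/8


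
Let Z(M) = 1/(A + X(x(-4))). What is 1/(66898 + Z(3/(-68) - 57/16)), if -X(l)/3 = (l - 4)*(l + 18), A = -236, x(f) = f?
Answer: 100/6689801 ≈ 1.4948e-5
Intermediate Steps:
X(l) = -3*(-4 + l)*(18 + l) (X(l) = -3*(l - 4)*(l + 18) = -3*(-4 + l)*(18 + l))
Z(M) = 1/100 (Z(M) = 1/(-236 + (216 - 42*(-4) - 3*(-4)²)) = 1/(-236 + (216 + 168 - 3*16)) = 1/(-236 + (216 + 168 - 48)) = 1/(-236 + 336) = 1/100)
1/(66898 + Z(3/(-68) - 57/16)) = 1/(66898 + 1/100) = 1/(6689801/100) = 100/6689801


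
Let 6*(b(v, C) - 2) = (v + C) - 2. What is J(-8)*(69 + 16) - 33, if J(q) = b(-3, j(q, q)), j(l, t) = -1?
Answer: 52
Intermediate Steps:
b(v, C) = 5/3 + C/6 + v/6 (b(v, C) = 2 + ((v + C) - 2)/6 = 2 + ((C + v) - 2)/6 = 2 + (-2 + C + v)/6 = 2 + (-⅓ + C/6 + v/6) = 5/3 + C/6 + v/6)
J(q) = 1 (J(q) = 5/3 + (⅙)*(-1) + (⅙)*(-3) = 5/3 - ⅙ - ½ = 1)
J(-8)*(69 + 16) - 33 = 1*(69 + 16) - 33 = 1*85 - 33 = 85 - 33 = 52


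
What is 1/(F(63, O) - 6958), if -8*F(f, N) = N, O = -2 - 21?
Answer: -8/55641 ≈ -0.00014378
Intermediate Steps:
O = -23
F(f, N) = -N/8
1/(F(63, O) - 6958) = 1/(-1/8*(-23) - 6958) = 1/(23/8 - 6958) = 1/(-55641/8) = -8/55641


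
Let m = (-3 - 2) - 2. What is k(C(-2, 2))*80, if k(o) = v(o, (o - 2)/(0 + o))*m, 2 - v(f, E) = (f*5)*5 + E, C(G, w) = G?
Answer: -28000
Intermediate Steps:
v(f, E) = 2 - E - 25*f (v(f, E) = 2 - ((f*5)*5 + E) = 2 - ((5*f)*5 + E) = 2 - (25*f + E) = 2 - (E + 25*f) = 2 + (-E - 25*f) = 2 - E - 25*f)
m = -7 (m = -5 - 2 = -7)
k(o) = -14 + 175*o + 7*(-2 + o)/o (k(o) = (2 - (o - 2)/(0 + o) - 25*o)*(-7) = (2 - (-2 + o)/o - 25*o)*(-7) = (2 - 25*o - (-2 + o)/o)*(-7) = -14 + 175*o + 7*(-2 + o)/o)
k(C(-2, 2))*80 = (-7 - 14/(-2) + 175*(-2))*80 = (-7 - 14*(-½) - 350)*80 = (-7 + 7 - 350)*80 = -350*80 = -28000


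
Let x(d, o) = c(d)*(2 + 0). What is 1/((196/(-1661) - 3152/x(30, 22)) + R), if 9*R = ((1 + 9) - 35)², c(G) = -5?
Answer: 74745/28741429 ≈ 0.0026006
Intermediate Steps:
x(d, o) = -10 (x(d, o) = -5*(2 + 0) = -5*2 = -10)
R = 625/9 (R = ((1 + 9) - 35)²/9 = (10 - 35)²/9 = (⅑)*(-25)² = (⅑)*625 = 625/9 ≈ 69.444)
1/((196/(-1661) - 3152/x(30, 22)) + R) = 1/((196/(-1661) - 3152/(-10)) + 625/9) = 1/((196*(-1/1661) - 3152*(-⅒)) + 625/9) = 1/((-196/1661 + 1576/5) + 625/9) = 1/(2616756/8305 + 625/9) = 1/(28741429/74745) = 74745/28741429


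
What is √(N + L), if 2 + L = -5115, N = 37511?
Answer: √32394 ≈ 179.98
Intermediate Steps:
L = -5117 (L = -2 - 5115 = -5117)
√(N + L) = √(37511 - 5117) = √32394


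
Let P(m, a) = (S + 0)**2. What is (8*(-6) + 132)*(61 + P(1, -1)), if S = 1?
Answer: 5208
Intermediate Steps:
P(m, a) = 1 (P(m, a) = (1 + 0)**2 = 1**2 = 1)
(8*(-6) + 132)*(61 + P(1, -1)) = (8*(-6) + 132)*(61 + 1) = (-48 + 132)*62 = 84*62 = 5208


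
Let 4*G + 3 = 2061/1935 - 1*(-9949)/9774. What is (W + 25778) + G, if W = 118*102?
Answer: 317848944011/8405640 ≈ 37814.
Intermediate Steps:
W = 12036
G = -1926949/8405640 (G = -¾ + (2061/1935 - 1*(-9949)/9774)/4 = -¾ + (2061*(1/1935) + 9949*(1/9774))/4 = -¾ + (229/215 + 9949/9774)/4 = -¾ + (¼)*(4377281/2101410) = -¾ + 4377281/8405640 = -1926949/8405640 ≈ -0.22924)
(W + 25778) + G = (12036 + 25778) - 1926949/8405640 = 37814 - 1926949/8405640 = 317848944011/8405640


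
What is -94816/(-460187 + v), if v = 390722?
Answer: 94816/69465 ≈ 1.3649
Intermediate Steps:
-94816/(-460187 + v) = -94816/(-460187 + 390722) = -94816/(-69465) = -94816*(-1/69465) = 94816/69465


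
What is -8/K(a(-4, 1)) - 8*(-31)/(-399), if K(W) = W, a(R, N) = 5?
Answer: -4432/1995 ≈ -2.2216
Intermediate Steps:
-8/K(a(-4, 1)) - 8*(-31)/(-399) = -8/5 - 8*(-31)/(-399) = -8*1/5 + 248*(-1/399) = -8/5 - 248/399 = -4432/1995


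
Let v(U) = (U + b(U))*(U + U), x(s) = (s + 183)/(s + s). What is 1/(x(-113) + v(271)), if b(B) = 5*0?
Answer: 113/16597631 ≈ 6.8082e-6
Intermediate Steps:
b(B) = 0
x(s) = (183 + s)/(2*s) (x(s) = (183 + s)/((2*s)) = (183 + s)*(1/(2*s)) = (183 + s)/(2*s))
v(U) = 2*U**2 (v(U) = (U + 0)*(U + U) = U*(2*U) = 2*U**2)
1/(x(-113) + v(271)) = 1/((1/2)*(183 - 113)/(-113) + 2*271**2) = 1/((1/2)*(-1/113)*70 + 2*73441) = 1/(-35/113 + 146882) = 1/(16597631/113) = 113/16597631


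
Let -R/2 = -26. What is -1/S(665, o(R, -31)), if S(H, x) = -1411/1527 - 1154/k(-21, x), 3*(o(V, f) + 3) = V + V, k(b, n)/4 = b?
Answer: -7126/91313 ≈ -0.078039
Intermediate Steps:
k(b, n) = 4*b
R = 52 (R = -2*(-26) = 52)
o(V, f) = -3 + 2*V/3 (o(V, f) = -3 + (V + V)/3 = -3 + (2*V)/3 = -3 + 2*V/3)
S(H, x) = 91313/7126 (S(H, x) = -1411/1527 - 1154/(4*(-21)) = -1411*1/1527 - 1154/(-84) = -1411/1527 - 1154*(-1/84) = -1411/1527 + 577/42 = 91313/7126)
-1/S(665, o(R, -31)) = -1/91313/7126 = -1*7126/91313 = -7126/91313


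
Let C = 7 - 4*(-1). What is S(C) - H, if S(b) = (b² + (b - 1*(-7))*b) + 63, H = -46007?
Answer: 46389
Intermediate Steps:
C = 11 (C = 7 + 4 = 11)
S(b) = 63 + b² + b*(7 + b) (S(b) = (b² + (b + 7)*b) + 63 = (b² + (7 + b)*b) + 63 = (b² + b*(7 + b)) + 63 = 63 + b² + b*(7 + b))
S(C) - H = (63 + 2*11² + 7*11) - 1*(-46007) = (63 + 2*121 + 77) + 46007 = (63 + 242 + 77) + 46007 = 382 + 46007 = 46389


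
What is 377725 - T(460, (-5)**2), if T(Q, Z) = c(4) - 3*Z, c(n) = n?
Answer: 377796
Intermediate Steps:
T(Q, Z) = 4 - 3*Z
377725 - T(460, (-5)**2) = 377725 - (4 - 3*(-5)**2) = 377725 - (4 - 3*25) = 377725 - (4 - 75) = 377725 - 1*(-71) = 377725 + 71 = 377796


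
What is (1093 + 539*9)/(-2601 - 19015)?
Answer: -743/2702 ≈ -0.27498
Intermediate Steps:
(1093 + 539*9)/(-2601 - 19015) = (1093 + 4851)/(-21616) = 5944*(-1/21616) = -743/2702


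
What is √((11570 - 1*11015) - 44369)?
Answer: I*√43814 ≈ 209.32*I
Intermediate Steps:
√((11570 - 1*11015) - 44369) = √((11570 - 11015) - 44369) = √(555 - 44369) = √(-43814) = I*√43814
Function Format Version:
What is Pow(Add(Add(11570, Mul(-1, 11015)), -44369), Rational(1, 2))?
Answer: Mul(I, Pow(43814, Rational(1, 2))) ≈ Mul(209.32, I)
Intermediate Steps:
Pow(Add(Add(11570, Mul(-1, 11015)), -44369), Rational(1, 2)) = Pow(Add(Add(11570, -11015), -44369), Rational(1, 2)) = Pow(Add(555, -44369), Rational(1, 2)) = Pow(-43814, Rational(1, 2)) = Mul(I, Pow(43814, Rational(1, 2)))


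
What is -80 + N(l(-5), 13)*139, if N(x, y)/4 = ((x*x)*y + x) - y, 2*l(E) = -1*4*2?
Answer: 106116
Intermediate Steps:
l(E) = -4 (l(E) = (-1*4*2)/2 = (-4*2)/2 = (½)*(-8) = -4)
N(x, y) = -4*y + 4*x + 4*y*x² (N(x, y) = 4*(((x*x)*y + x) - y) = 4*((x²*y + x) - y) = 4*((y*x² + x) - y) = 4*((x + y*x²) - y) = 4*(x - y + y*x²) = -4*y + 4*x + 4*y*x²)
-80 + N(l(-5), 13)*139 = -80 + (-4*13 + 4*(-4) + 4*13*(-4)²)*139 = -80 + (-52 - 16 + 4*13*16)*139 = -80 + (-52 - 16 + 832)*139 = -80 + 764*139 = -80 + 106196 = 106116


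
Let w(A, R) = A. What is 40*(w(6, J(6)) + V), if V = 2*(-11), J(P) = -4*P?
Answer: -640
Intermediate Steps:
V = -22
40*(w(6, J(6)) + V) = 40*(6 - 22) = 40*(-16) = -640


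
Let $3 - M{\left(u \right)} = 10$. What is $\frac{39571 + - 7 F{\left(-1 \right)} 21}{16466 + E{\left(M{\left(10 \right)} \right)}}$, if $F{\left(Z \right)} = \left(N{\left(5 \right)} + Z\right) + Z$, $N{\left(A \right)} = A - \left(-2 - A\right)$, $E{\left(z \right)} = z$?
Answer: $\frac{38101}{16459} \approx 2.3149$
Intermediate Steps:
$M{\left(u \right)} = -7$ ($M{\left(u \right)} = 3 - 10 = -7$)
$N{\left(A \right)} = 2 + 2 A$ ($N{\left(A \right)} = A + \left(2 + A\right) = 2 + 2 A$)
$F{\left(Z \right)} = 12 + 2 Z$ ($F{\left(Z \right)} = \left(\left(2 + 2 \cdot 5\right) + Z\right) + Z = \left(\left(2 + 10\right) + Z\right) + Z = \left(12 + Z\right) + Z = 12 + 2 Z$)
$\frac{39571 + - 7 F{\left(-1 \right)} 21}{16466 + E{\left(M{\left(10 \right)} \right)}} = \frac{39571 + - 7 \left(12 + 2 \left(-1\right)\right) 21}{16466 - 7} = \frac{39571 + - 7 \left(12 - 2\right) 21}{16459} = \left(39571 + \left(-7\right) 10 \cdot 21\right) \frac{1}{16459} = \left(39571 - 1470\right) \frac{1}{16459} = 38101 \cdot \frac{1}{16459} = \frac{38101}{16459}$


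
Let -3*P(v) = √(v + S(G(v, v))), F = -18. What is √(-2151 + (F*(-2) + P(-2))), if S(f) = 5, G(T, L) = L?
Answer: √(-19035 - 3*√3)/3 ≈ 45.995*I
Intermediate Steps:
P(v) = -√(5 + v)/3 (P(v) = -√(v + 5)/3 = -√(5 + v)/3)
√(-2151 + (F*(-2) + P(-2))) = √(-2151 + (-18*(-2) - √(5 - 2)/3)) = √(-2151 + (36 - √3/3)) = √(-2115 - √3/3)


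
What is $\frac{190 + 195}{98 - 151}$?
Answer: $- \frac{385}{53} \approx -7.2642$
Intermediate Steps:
$\frac{190 + 195}{98 - 151} = \frac{385}{-53} = 385 \left(- \frac{1}{53}\right) = - \frac{385}{53}$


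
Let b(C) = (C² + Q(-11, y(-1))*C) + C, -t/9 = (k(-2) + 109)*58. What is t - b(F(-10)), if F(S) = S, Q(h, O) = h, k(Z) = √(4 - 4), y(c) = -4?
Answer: -57098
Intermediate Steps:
k(Z) = 0 (k(Z) = √0 = 0)
t = -56898 (t = -9*(0 + 109)*58 = -981*58 = -9*6322 = -56898)
b(C) = C² - 10*C (b(C) = (C² - 11*C) + C = C² - 10*C)
t - b(F(-10)) = -56898 - (-10)*(-10 - 10) = -56898 - (-10)*(-20) = -56898 - 1*200 = -56898 - 200 = -57098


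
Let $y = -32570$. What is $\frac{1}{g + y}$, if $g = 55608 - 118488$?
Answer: $- \frac{1}{95450} \approx -1.0477 \cdot 10^{-5}$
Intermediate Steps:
$g = -62880$
$\frac{1}{g + y} = \frac{1}{-62880 - 32570} = \frac{1}{-95450} = - \frac{1}{95450}$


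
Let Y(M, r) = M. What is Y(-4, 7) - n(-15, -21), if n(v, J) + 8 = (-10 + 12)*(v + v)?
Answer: 64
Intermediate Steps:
n(v, J) = -8 + 4*v (n(v, J) = -8 + (-10 + 12)*(v + v) = -8 + 2*(2*v) = -8 + 4*v)
Y(-4, 7) - n(-15, -21) = -4 - (-8 + 4*(-15)) = -4 - (-8 - 60) = -4 - 1*(-68) = -4 + 68 = 64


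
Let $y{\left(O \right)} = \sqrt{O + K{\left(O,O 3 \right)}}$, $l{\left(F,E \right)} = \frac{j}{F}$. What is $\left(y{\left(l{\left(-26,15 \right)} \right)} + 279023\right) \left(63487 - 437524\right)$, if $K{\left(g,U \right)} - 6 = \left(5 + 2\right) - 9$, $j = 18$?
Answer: $-104364925851 - \frac{374037 \sqrt{559}}{13} \approx -1.0437 \cdot 10^{11}$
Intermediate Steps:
$K{\left(g,U \right)} = 4$ ($K{\left(g,U \right)} = 6 + \left(\left(5 + 2\right) - 9\right) = 6 + \left(7 - 9\right) = 6 - 2 = 4$)
$l{\left(F,E \right)} = \frac{18}{F}$
$y{\left(O \right)} = \sqrt{4 + O}$ ($y{\left(O \right)} = \sqrt{O + 4} = \sqrt{4 + O}$)
$\left(y{\left(l{\left(-26,15 \right)} \right)} + 279023\right) \left(63487 - 437524\right) = \left(\sqrt{4 + \frac{18}{-26}} + 279023\right) \left(63487 - 437524\right) = \left(\sqrt{4 + 18 \left(- \frac{1}{26}\right)} + 279023\right) \left(-374037\right) = \left(\sqrt{4 - \frac{9}{13}} + 279023\right) \left(-374037\right) = \left(\sqrt{\frac{43}{13}} + 279023\right) \left(-374037\right) = \left(\frac{\sqrt{559}}{13} + 279023\right) \left(-374037\right) = \left(279023 + \frac{\sqrt{559}}{13}\right) \left(-374037\right) = -104364925851 - \frac{374037 \sqrt{559}}{13}$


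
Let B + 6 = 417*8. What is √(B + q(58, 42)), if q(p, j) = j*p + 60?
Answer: √5826 ≈ 76.328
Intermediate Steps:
B = 3330 (B = -6 + 417*8 = -6 + 3336 = 3330)
q(p, j) = 60 + j*p
√(B + q(58, 42)) = √(3330 + (60 + 42*58)) = √(3330 + (60 + 2436)) = √(3330 + 2496) = √5826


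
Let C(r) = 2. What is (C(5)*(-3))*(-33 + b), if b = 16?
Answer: 102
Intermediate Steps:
(C(5)*(-3))*(-33 + b) = (2*(-3))*(-33 + 16) = -6*(-17) = 102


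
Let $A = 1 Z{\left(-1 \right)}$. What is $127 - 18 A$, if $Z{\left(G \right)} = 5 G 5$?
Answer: $577$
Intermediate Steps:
$Z{\left(G \right)} = 25 G$
$A = -25$ ($A = 1 \cdot 25 \left(-1\right) = 1 \left(-25\right) = -25$)
$127 - 18 A = 127 - -450 = 127 + 450 = 577$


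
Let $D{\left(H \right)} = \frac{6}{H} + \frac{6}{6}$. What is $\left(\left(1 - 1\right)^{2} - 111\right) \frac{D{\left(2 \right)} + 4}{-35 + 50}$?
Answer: $- \frac{296}{5} \approx -59.2$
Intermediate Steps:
$D{\left(H \right)} = 1 + \frac{6}{H}$ ($D{\left(H \right)} = \frac{6}{H} + 6 \cdot \frac{1}{6} = \frac{6}{H} + 1 = 1 + \frac{6}{H}$)
$\left(\left(1 - 1\right)^{2} - 111\right) \frac{D{\left(2 \right)} + 4}{-35 + 50} = \left(\left(1 - 1\right)^{2} - 111\right) \frac{\frac{6 + 2}{2} + 4}{-35 + 50} = \left(0^{2} - 111\right) \frac{\frac{1}{2} \cdot 8 + 4}{15} = \left(0 - 111\right) \left(4 + 4\right) \frac{1}{15} = - 111 \cdot 8 \cdot \frac{1}{15} = \left(-111\right) \frac{8}{15} = - \frac{296}{5}$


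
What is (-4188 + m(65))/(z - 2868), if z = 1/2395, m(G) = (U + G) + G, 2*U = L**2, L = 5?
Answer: 19377945/13737718 ≈ 1.4106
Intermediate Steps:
U = 25/2 (U = (1/2)*5**2 = (1/2)*25 = 25/2 ≈ 12.500)
m(G) = 25/2 + 2*G (m(G) = (25/2 + G) + G = 25/2 + 2*G)
z = 1/2395 ≈ 0.00041754
(-4188 + m(65))/(z - 2868) = (-4188 + (25/2 + 2*65))/(1/2395 - 2868) = (-4188 + (25/2 + 130))/(-6868859/2395) = (-4188 + 285/2)*(-2395/6868859) = -8091/2*(-2395/6868859) = 19377945/13737718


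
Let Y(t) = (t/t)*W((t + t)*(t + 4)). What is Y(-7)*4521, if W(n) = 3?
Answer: 13563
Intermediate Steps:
Y(t) = 3 (Y(t) = (t/t)*3 = 1*3 = 3)
Y(-7)*4521 = 3*4521 = 13563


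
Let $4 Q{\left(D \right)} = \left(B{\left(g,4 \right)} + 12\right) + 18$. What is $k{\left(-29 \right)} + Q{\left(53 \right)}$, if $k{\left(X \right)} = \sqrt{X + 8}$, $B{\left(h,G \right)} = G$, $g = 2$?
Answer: $\frac{17}{2} + i \sqrt{21} \approx 8.5 + 4.5826 i$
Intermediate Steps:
$k{\left(X \right)} = \sqrt{8 + X}$
$Q{\left(D \right)} = \frac{17}{2}$ ($Q{\left(D \right)} = \frac{\left(4 + 12\right) + 18}{4} = \frac{16 + 18}{4} = \frac{1}{4} \cdot 34 = \frac{17}{2}$)
$k{\left(-29 \right)} + Q{\left(53 \right)} = \sqrt{8 - 29} + \frac{17}{2} = \sqrt{-21} + \frac{17}{2} = i \sqrt{21} + \frac{17}{2} = \frac{17}{2} + i \sqrt{21}$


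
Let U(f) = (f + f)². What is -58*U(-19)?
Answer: -83752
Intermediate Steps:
U(f) = 4*f² (U(f) = (2*f)² = 4*f²)
-58*U(-19) = -232*(-19)² = -232*361 = -58*1444 = -83752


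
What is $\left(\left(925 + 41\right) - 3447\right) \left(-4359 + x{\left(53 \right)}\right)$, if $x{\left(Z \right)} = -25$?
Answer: $10876704$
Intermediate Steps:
$\left(\left(925 + 41\right) - 3447\right) \left(-4359 + x{\left(53 \right)}\right) = \left(\left(925 + 41\right) - 3447\right) \left(-4359 - 25\right) = \left(966 - 3447\right) \left(-4384\right) = \left(-2481\right) \left(-4384\right) = 10876704$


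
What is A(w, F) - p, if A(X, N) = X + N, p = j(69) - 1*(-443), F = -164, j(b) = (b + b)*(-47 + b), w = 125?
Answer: -3518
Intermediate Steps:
j(b) = 2*b*(-47 + b) (j(b) = (2*b)*(-47 + b) = 2*b*(-47 + b))
p = 3479 (p = 2*69*(-47 + 69) - 1*(-443) = 2*69*22 + 443 = 3036 + 443 = 3479)
A(X, N) = N + X
A(w, F) - p = (-164 + 125) - 1*3479 = -39 - 3479 = -3518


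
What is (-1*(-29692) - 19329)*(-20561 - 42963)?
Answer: -658299212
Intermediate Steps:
(-1*(-29692) - 19329)*(-20561 - 42963) = (29692 - 19329)*(-63524) = 10363*(-63524) = -658299212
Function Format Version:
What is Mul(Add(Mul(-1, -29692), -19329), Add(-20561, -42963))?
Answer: -658299212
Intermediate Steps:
Mul(Add(Mul(-1, -29692), -19329), Add(-20561, -42963)) = Mul(Add(29692, -19329), -63524) = Mul(10363, -63524) = -658299212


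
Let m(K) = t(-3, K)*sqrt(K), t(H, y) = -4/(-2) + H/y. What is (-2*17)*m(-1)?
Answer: -170*I ≈ -170.0*I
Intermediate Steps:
t(H, y) = 2 + H/y (t(H, y) = -4*(-1/2) + H/y = 2 + H/y)
m(K) = sqrt(K)*(2 - 3/K) (m(K) = (2 - 3/K)*sqrt(K) = sqrt(K)*(2 - 3/K))
(-2*17)*m(-1) = (-2*17)*((-3 + 2*(-1))/sqrt(-1)) = -34*(-I)*(-3 - 2) = -34*(-I)*(-5) = -170*I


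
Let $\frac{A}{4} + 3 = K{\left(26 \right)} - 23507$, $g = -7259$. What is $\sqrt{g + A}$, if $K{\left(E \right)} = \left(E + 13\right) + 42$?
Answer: $5 i \sqrt{4039} \approx 317.77 i$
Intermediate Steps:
$K{\left(E \right)} = 55 + E$ ($K{\left(E \right)} = \left(13 + E\right) + 42 = 55 + E$)
$A = -93716$ ($A = -12 + 4 \left(\left(55 + 26\right) - 23507\right) = -12 + 4 \left(81 - 23507\right) = -12 + 4 \left(-23426\right) = -12 - 93704 = -93716$)
$\sqrt{g + A} = \sqrt{-7259 - 93716} = \sqrt{-100975} = 5 i \sqrt{4039}$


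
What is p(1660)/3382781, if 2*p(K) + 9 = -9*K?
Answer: -14949/6765562 ≈ -0.0022096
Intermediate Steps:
p(K) = -9/2 - 9*K/2 (p(K) = -9/2 + (-9*K)/2 = -9/2 - 9*K/2)
p(1660)/3382781 = (-9/2 - 9/2*1660)/3382781 = (-9/2 - 7470)*(1/3382781) = -14949/2*1/3382781 = -14949/6765562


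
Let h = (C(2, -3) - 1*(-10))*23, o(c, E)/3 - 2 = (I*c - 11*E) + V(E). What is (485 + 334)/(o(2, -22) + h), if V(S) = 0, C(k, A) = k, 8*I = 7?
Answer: 156/193 ≈ 0.80829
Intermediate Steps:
I = 7/8 (I = (1/8)*7 = 7/8 ≈ 0.87500)
o(c, E) = 6 - 33*E + 21*c/8 (o(c, E) = 6 + 3*((7*c/8 - 11*E) + 0) = 6 + 3*((-11*E + 7*c/8) + 0) = 6 + 3*(-11*E + 7*c/8) = 6 + (-33*E + 21*c/8) = 6 - 33*E + 21*c/8)
h = 276 (h = (2 - 1*(-10))*23 = (2 + 10)*23 = 12*23 = 276)
(485 + 334)/(o(2, -22) + h) = (485 + 334)/((6 - 33*(-22) + (21/8)*2) + 276) = 819/((6 + 726 + 21/4) + 276) = 819/(2949/4 + 276) = 819/(4053/4) = 819*(4/4053) = 156/193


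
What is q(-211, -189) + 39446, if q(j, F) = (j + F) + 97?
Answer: 39143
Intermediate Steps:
q(j, F) = 97 + F + j (q(j, F) = (F + j) + 97 = 97 + F + j)
q(-211, -189) + 39446 = (97 - 189 - 211) + 39446 = -303 + 39446 = 39143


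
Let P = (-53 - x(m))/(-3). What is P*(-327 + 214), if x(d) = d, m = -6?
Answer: -5311/3 ≈ -1770.3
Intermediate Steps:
P = 47/3 (P = (-53 - 1*(-6))/(-3) = -(-53 + 6)/3 = -⅓*(-47) = 47/3 ≈ 15.667)
P*(-327 + 214) = 47*(-327 + 214)/3 = (47/3)*(-113) = -5311/3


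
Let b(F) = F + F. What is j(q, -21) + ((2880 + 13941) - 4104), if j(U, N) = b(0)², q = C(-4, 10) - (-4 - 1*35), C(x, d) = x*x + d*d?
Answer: 12717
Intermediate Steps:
C(x, d) = d² + x² (C(x, d) = x² + d² = d² + x²)
q = 155 (q = (10² + (-4)²) - (-4 - 1*35) = (100 + 16) - (-4 - 35) = 116 - 1*(-39) = 116 + 39 = 155)
b(F) = 2*F
j(U, N) = 0 (j(U, N) = (2*0)² = 0² = 0)
j(q, -21) + ((2880 + 13941) - 4104) = 0 + ((2880 + 13941) - 4104) = 0 + (16821 - 4104) = 0 + 12717 = 12717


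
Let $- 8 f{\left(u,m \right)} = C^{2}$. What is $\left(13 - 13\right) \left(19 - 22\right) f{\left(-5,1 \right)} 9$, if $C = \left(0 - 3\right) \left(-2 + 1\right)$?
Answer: $0$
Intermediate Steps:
$C = 3$ ($C = \left(-3\right) \left(-1\right) = 3$)
$f{\left(u,m \right)} = - \frac{9}{8}$ ($f{\left(u,m \right)} = - \frac{3^{2}}{8} = \left(- \frac{1}{8}\right) 9 = - \frac{9}{8}$)
$\left(13 - 13\right) \left(19 - 22\right) f{\left(-5,1 \right)} 9 = \left(13 - 13\right) \left(19 - 22\right) \left(- \frac{9}{8}\right) 9 = 0 \left(-3\right) \left(- \frac{9}{8}\right) 9 = 0 \left(- \frac{9}{8}\right) 9 = 0 \cdot 9 = 0$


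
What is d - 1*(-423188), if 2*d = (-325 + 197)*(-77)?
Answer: 428116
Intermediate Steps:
d = 4928 (d = ((-325 + 197)*(-77))/2 = (-128*(-77))/2 = (½)*9856 = 4928)
d - 1*(-423188) = 4928 - 1*(-423188) = 4928 + 423188 = 428116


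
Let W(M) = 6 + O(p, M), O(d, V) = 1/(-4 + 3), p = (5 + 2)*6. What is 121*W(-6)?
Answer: 605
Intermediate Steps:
p = 42 (p = 7*6 = 42)
O(d, V) = -1 (O(d, V) = 1/(-1) = -1)
W(M) = 5 (W(M) = 6 - 1 = 5)
121*W(-6) = 121*5 = 605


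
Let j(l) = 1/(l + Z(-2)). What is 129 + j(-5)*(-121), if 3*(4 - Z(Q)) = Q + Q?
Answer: -234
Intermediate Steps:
Z(Q) = 4 - 2*Q/3 (Z(Q) = 4 - (Q + Q)/3 = 4 - 2*Q/3)
j(l) = 1/(16/3 + l) (j(l) = 1/(l + (4 - ⅔*(-2))) = 1/(l + (4 + 4/3)) = 1/(l + 16/3) = 1/(16/3 + l))
129 + j(-5)*(-121) = 129 + (3/(16 + 3*(-5)))*(-121) = 129 + (3/(16 - 15))*(-121) = 129 + (3/1)*(-121) = 129 + (3*1)*(-121) = 129 + 3*(-121) = 129 - 363 = -234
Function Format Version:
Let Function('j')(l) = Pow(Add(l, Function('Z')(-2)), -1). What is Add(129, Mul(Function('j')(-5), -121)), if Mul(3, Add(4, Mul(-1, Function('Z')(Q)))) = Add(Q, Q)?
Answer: -234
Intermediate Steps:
Function('Z')(Q) = Add(4, Mul(Rational(-2, 3), Q)) (Function('Z')(Q) = Add(4, Mul(Rational(-1, 3), Add(Q, Q))) = Add(4, Mul(Rational(-1, 3), Mul(2, Q))) = Add(4, Mul(Rational(-2, 3), Q)))
Function('j')(l) = Pow(Add(Rational(16, 3), l), -1) (Function('j')(l) = Pow(Add(l, Add(4, Mul(Rational(-2, 3), -2))), -1) = Pow(Add(l, Add(4, Rational(4, 3))), -1) = Pow(Add(l, Rational(16, 3)), -1) = Pow(Add(Rational(16, 3), l), -1))
Add(129, Mul(Function('j')(-5), -121)) = Add(129, Mul(Mul(3, Pow(Add(16, Mul(3, -5)), -1)), -121)) = Add(129, Mul(Mul(3, Pow(Add(16, -15), -1)), -121)) = Add(129, Mul(Mul(3, Pow(1, -1)), -121)) = Add(129, Mul(Mul(3, 1), -121)) = Add(129, Mul(3, -121)) = Add(129, -363) = -234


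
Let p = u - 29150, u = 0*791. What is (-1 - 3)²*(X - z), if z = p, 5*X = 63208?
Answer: 3343328/5 ≈ 6.6867e+5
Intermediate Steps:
X = 63208/5 (X = (⅕)*63208 = 63208/5 ≈ 12642.)
u = 0
p = -29150 (p = 0 - 29150 = -29150)
z = -29150
(-1 - 3)²*(X - z) = (-1 - 3)²*(63208/5 - 1*(-29150)) = (-4)²*(63208/5 + 29150) = 16*(208958/5) = 3343328/5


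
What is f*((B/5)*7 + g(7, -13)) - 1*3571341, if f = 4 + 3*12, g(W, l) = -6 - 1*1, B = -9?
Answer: -3572125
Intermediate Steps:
g(W, l) = -7 (g(W, l) = -6 - 1 = -7)
f = 40 (f = 4 + 36 = 40)
f*((B/5)*7 + g(7, -13)) - 1*3571341 = 40*(-9/5*7 - 7) - 1*3571341 = 40*(-9*⅕*7 - 7) - 3571341 = 40*(-9/5*7 - 7) - 3571341 = 40*(-63/5 - 7) - 3571341 = 40*(-98/5) - 3571341 = -784 - 3571341 = -3572125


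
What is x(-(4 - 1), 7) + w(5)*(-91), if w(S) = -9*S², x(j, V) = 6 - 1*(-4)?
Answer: 20485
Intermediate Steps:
x(j, V) = 10 (x(j, V) = 6 + 4 = 10)
x(-(4 - 1), 7) + w(5)*(-91) = 10 - 9*5²*(-91) = 10 - 9*25*(-91) = 10 - 225*(-91) = 10 + 20475 = 20485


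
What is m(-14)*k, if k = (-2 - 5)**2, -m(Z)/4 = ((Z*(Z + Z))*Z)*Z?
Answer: -15059072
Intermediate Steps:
m(Z) = -8*Z**4 (m(Z) = -4*(Z*(Z + Z))*Z*Z = -4*(Z*(2*Z))*Z*Z = -4*(2*Z**2)*Z*Z = -4*2*Z**3*Z = -8*Z**4)
k = 49 (k = (-7)**2 = 49)
m(-14)*k = -8*(-14)**4*49 = -8*38416*49 = -307328*49 = -15059072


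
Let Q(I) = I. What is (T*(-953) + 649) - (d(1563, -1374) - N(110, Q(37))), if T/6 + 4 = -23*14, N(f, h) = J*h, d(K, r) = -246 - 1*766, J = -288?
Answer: 1855073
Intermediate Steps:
d(K, r) = -1012 (d(K, r) = -246 - 766 = -1012)
N(f, h) = -288*h
T = -1956 (T = -24 + 6*(-23*14) = -24 + 6*(-322) = -24 - 1932 = -1956)
(T*(-953) + 649) - (d(1563, -1374) - N(110, Q(37))) = (-1956*(-953) + 649) - (-1012 - (-288)*37) = (1864068 + 649) - (-1012 - 1*(-10656)) = 1864717 - (-1012 + 10656) = 1864717 - 1*9644 = 1864717 - 9644 = 1855073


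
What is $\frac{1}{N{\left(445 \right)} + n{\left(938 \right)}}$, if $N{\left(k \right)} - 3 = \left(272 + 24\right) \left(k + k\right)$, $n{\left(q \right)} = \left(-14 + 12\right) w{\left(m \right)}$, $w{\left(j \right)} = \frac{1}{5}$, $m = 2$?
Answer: $\frac{5}{1317213} \approx 3.7959 \cdot 10^{-6}$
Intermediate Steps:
$w{\left(j \right)} = \frac{1}{5}$
$n{\left(q \right)} = - \frac{2}{5}$ ($n{\left(q \right)} = \left(-14 + 12\right) \frac{1}{5} = \left(-2\right) \frac{1}{5} = - \frac{2}{5}$)
$N{\left(k \right)} = 3 + 592 k$ ($N{\left(k \right)} = 3 + \left(272 + 24\right) \left(k + k\right) = 3 + 296 \cdot 2 k = 3 + 592 k$)
$\frac{1}{N{\left(445 \right)} + n{\left(938 \right)}} = \frac{1}{\left(3 + 592 \cdot 445\right) - \frac{2}{5}} = \frac{1}{\left(3 + 263440\right) - \frac{2}{5}} = \frac{1}{263443 - \frac{2}{5}} = \frac{1}{\frac{1317213}{5}} = \frac{5}{1317213}$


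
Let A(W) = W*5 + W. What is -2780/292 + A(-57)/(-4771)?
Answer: -3290879/348283 ≈ -9.4489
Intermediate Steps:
A(W) = 6*W (A(W) = 5*W + W = 6*W)
-2780/292 + A(-57)/(-4771) = -2780/292 + (6*(-57))/(-4771) = -2780*1/292 - 342*(-1/4771) = -695/73 + 342/4771 = -3290879/348283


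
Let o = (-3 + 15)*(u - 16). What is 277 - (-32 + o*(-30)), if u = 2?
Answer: -4731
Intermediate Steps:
o = -168 (o = (-3 + 15)*(2 - 16) = 12*(-14) = -168)
277 - (-32 + o*(-30)) = 277 - (-32 - 168*(-30)) = 277 - (-32 + 5040) = 277 - 1*5008 = 277 - 5008 = -4731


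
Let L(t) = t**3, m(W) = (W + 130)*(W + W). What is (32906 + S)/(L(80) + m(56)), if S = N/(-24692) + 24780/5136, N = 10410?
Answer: 86950733239/1407765588608 ≈ 0.061765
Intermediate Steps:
S = 11633375/2642044 (S = 10410/(-24692) + 24780/5136 = 10410*(-1/24692) + 24780*(1/5136) = -5205/12346 + 2065/428 = 11633375/2642044 ≈ 4.4032)
m(W) = 2*W*(130 + W) (m(W) = (130 + W)*(2*W) = 2*W*(130 + W))
(32906 + S)/(L(80) + m(56)) = (32906 + 11633375/2642044)/(80**3 + 2*56*(130 + 56)) = 86950733239/(2642044*(512000 + 2*56*186)) = 86950733239/(2642044*(512000 + 20832)) = (86950733239/2642044)/532832 = (86950733239/2642044)*(1/532832) = 86950733239/1407765588608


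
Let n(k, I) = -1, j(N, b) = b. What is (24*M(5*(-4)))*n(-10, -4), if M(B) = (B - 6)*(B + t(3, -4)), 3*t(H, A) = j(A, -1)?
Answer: -12688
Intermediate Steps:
t(H, A) = -⅓ (t(H, A) = (⅓)*(-1) = -⅓)
M(B) = (-6 + B)*(-⅓ + B) (M(B) = (B - 6)*(B - ⅓) = (-6 + B)*(-⅓ + B))
(24*M(5*(-4)))*n(-10, -4) = (24*(2 + (5*(-4))² - 95*(-4)/3))*(-1) = (24*(2 + (-20)² - 19/3*(-20)))*(-1) = (24*(2 + 400 + 380/3))*(-1) = (24*(1586/3))*(-1) = 12688*(-1) = -12688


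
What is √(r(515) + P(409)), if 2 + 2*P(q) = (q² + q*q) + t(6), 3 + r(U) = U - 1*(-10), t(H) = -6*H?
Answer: 2*√41946 ≈ 409.61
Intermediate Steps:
r(U) = 7 + U (r(U) = -3 + (U - 1*(-10)) = -3 + (U + 10) = -3 + (10 + U) = 7 + U)
P(q) = -19 + q² (P(q) = -1 + ((q² + q*q) - 6*6)/2 = -1 + ((q² + q²) - 36)/2 = -1 + (2*q² - 36)/2 = -1 + (-36 + 2*q²)/2 = -1 + (-18 + q²) = -19 + q²)
√(r(515) + P(409)) = √((7 + 515) + (-19 + 409²)) = √(522 + (-19 + 167281)) = √(522 + 167262) = √167784 = 2*√41946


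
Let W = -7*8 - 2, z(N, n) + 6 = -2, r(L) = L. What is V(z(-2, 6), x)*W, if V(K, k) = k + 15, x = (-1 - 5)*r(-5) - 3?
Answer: -2436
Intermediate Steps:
z(N, n) = -8 (z(N, n) = -6 - 2 = -8)
x = 27 (x = (-1 - 5)*(-5) - 3 = -6*(-5) - 3 = 30 - 3 = 27)
V(K, k) = 15 + k
W = -58 (W = -56 - 2 = -58)
V(z(-2, 6), x)*W = (15 + 27)*(-58) = 42*(-58) = -2436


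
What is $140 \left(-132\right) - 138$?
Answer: $-18618$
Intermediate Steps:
$140 \left(-132\right) - 138 = -18480 - 138 = -18618$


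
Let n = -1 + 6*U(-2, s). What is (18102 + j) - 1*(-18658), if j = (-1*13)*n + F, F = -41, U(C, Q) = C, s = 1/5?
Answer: 36888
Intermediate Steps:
s = ⅕ ≈ 0.20000
n = -13 (n = -1 + 6*(-2) = -1 - 12 = -13)
j = 128 (j = -1*13*(-13) - 41 = -13*(-13) - 41 = 169 - 41 = 128)
(18102 + j) - 1*(-18658) = (18102 + 128) - 1*(-18658) = 18230 + 18658 = 36888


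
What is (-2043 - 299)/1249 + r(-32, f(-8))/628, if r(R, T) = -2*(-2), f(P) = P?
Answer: -366445/196093 ≈ -1.8687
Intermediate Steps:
r(R, T) = 4
(-2043 - 299)/1249 + r(-32, f(-8))/628 = (-2043 - 299)/1249 + 4/628 = -2342*1/1249 + 4*(1/628) = -2342/1249 + 1/157 = -366445/196093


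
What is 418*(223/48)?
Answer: 46607/24 ≈ 1942.0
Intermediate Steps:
418*(223/48) = 46607/24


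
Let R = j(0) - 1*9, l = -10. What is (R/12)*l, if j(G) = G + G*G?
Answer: 15/2 ≈ 7.5000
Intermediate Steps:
j(G) = G + G**2
R = -9 (R = 0*(1 + 0) - 1*9 = 0*1 - 9 = 0 - 9 = -9)
(R/12)*l = -9/12*(-10) = -9*1/12*(-10) = -3/4*(-10) = 15/2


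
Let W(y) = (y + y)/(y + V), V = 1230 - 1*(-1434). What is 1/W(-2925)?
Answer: 29/650 ≈ 0.044615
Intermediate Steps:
V = 2664 (V = 1230 + 1434 = 2664)
W(y) = 2*y/(2664 + y) (W(y) = (y + y)/(y + 2664) = (2*y)/(2664 + y) = 2*y/(2664 + y))
1/W(-2925) = 1/(2*(-2925)/(2664 - 2925)) = 1/(2*(-2925)/(-261)) = 1/(2*(-2925)*(-1/261)) = 1/(650/29) = 29/650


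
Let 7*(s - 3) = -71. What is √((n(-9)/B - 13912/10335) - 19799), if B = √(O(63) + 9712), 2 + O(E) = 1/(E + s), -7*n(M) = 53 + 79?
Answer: √(-11336269178686650780855 - 31280173715700*√12268407)/756656355 ≈ 140.71*I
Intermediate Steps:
s = -50/7 (s = 3 + (⅐)*(-71) = 3 - 71/7 = -50/7 ≈ -7.1429)
n(M) = -132/7 (n(M) = -(53 + 79)/7 = -⅐*132 = -132/7)
O(E) = -2 + 1/(-50/7 + E) (O(E) = -2 + 1/(E - 50/7) = -2 + 1/(-50/7 + E))
B = 11*√12268407/391 (B = √((107 - 14*63)/(-50 + 7*63) + 9712) = √((107 - 882)/(-50 + 441) + 9712) = √(-775/391 + 9712) = √(3796617/391) = 11*√12268407/391 ≈ 98.539)
√((n(-9)/B - 13912/10335) - 19799) = √((-132*√12268407/345147/7 - 13912/10335) - 19799) = √((-4*√12268407/73213 - 13912*1/10335) - 19799) = √((-4*√12268407/73213 - 13912/10335) - 19799) = √((-13912/10335 - 4*√12268407/73213) - 19799) = √(-204636577/10335 - 4*√12268407/73213)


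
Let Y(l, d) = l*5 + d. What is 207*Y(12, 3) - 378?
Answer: 12663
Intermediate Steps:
Y(l, d) = d + 5*l (Y(l, d) = 5*l + d = d + 5*l)
207*Y(12, 3) - 378 = 207*(3 + 5*12) - 378 = 207*(3 + 60) - 378 = 207*63 - 378 = 13041 - 378 = 12663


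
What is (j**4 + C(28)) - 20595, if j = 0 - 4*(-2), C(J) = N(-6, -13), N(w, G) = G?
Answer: -16512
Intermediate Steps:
C(J) = -13
j = 8 (j = 0 + 8 = 8)
(j**4 + C(28)) - 20595 = (8**4 - 13) - 20595 = (4096 - 13) - 20595 = 4083 - 20595 = -16512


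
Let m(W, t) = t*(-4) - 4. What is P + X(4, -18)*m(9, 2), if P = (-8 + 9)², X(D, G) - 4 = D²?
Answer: -239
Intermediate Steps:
m(W, t) = -4 - 4*t (m(W, t) = -4*t - 4 = -4 - 4*t)
X(D, G) = 4 + D²
P = 1 (P = 1² = 1)
P + X(4, -18)*m(9, 2) = 1 + (4 + 4²)*(-4 - 4*2) = 1 + (4 + 16)*(-4 - 8) = 1 + 20*(-12) = 1 - 240 = -239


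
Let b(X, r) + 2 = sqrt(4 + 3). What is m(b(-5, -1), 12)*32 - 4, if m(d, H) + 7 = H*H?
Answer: 4380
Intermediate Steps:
b(X, r) = -2 + sqrt(7) (b(X, r) = -2 + sqrt(4 + 3) = -2 + sqrt(7))
m(d, H) = -7 + H**2 (m(d, H) = -7 + H*H = -7 + H**2)
m(b(-5, -1), 12)*32 - 4 = (-7 + 12**2)*32 - 4 = (-7 + 144)*32 - 4 = 137*32 - 4 = 4384 - 4 = 4380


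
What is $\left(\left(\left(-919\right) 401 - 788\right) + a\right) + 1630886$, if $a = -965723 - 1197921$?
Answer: $-902065$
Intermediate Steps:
$a = -2163644$ ($a = -965723 - 1197921 = -2163644$)
$\left(\left(\left(-919\right) 401 - 788\right) + a\right) + 1630886 = \left(\left(\left(-919\right) 401 - 788\right) - 2163644\right) + 1630886 = \left(\left(-368519 - 788\right) - 2163644\right) + 1630886 = \left(-369307 - 2163644\right) + 1630886 = -2532951 + 1630886 = -902065$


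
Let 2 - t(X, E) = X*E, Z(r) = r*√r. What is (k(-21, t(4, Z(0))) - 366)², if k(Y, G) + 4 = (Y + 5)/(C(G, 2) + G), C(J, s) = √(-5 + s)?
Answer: 12*(-13403*I + 46620*√3)/(-I + 4*√3) ≈ 1.4029e+5 - 2965.8*I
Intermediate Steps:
Z(r) = r^(3/2)
t(X, E) = 2 - E*X (t(X, E) = 2 - X*E = 2 - E*X)
k(Y, G) = -4 + (5 + Y)/(G + I*√3) (k(Y, G) = -4 + (Y + 5)/(√(-5 + 2) + G) = -4 + (5 + Y)/(√(-3) + G) = -4 + (5 + Y)/(I*√3 + G) = -4 + (5 + Y)/(G + I*√3))
(k(-21, t(4, Z(0))) - 366)² = ((5 - 21 - 4*(2 - 1*0^(3/2)*4) - 4*I*√3)/((2 - 1*0^(3/2)*4) + I*√3) - 366)² = ((5 - 21 - 4*(2 - 1*0*4) - 4*I*√3)/((2 - 1*0*4) + I*√3) - 366)² = ((5 - 21 - 4*(2 + 0) - 4*I*√3)/((2 + 0) + I*√3) - 366)² = ((5 - 21 - 4*2 - 4*I*√3)/(2 + I*√3) - 366)² = ((5 - 21 - 8 - 4*I*√3)/(2 + I*√3) - 366)² = ((-24 - 4*I*√3)/(2 + I*√3) - 366)² = (-366 + (-24 - 4*I*√3)/(2 + I*√3))²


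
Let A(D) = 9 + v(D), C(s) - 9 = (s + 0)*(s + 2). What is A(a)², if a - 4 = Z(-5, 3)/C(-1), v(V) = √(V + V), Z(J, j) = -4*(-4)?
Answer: 93 + 36*√3 ≈ 155.35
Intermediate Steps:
Z(J, j) = 16
C(s) = 9 + s*(2 + s) (C(s) = 9 + (s + 0)*(s + 2) = 9 + s*(2 + s))
v(V) = √2*√V (v(V) = √(2*V) = √2*√V)
a = 6 (a = 4 + 16/(9 + (-1)² + 2*(-1)) = 4 + 16/(9 + 1 - 2) = 4 + 16/8 = 4 + 16*(⅛) = 4 + 2 = 6)
A(D) = 9 + √2*√D
A(a)² = (9 + √2*√6)² = (9 + 2*√3)²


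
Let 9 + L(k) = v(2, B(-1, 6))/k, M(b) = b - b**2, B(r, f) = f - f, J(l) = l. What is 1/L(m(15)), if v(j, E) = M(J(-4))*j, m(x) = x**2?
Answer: -45/413 ≈ -0.10896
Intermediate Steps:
B(r, f) = 0
v(j, E) = -20*j (v(j, E) = (-4*(1 - 1*(-4)))*j = (-4*(1 + 4))*j = (-4*5)*j = -20*j)
L(k) = -9 - 40/k (L(k) = -9 + (-20*2)/k = -9 - 40/k)
1/L(m(15)) = 1/(-9 - 40/(15**2)) = 1/(-9 - 40/225) = 1/(-9 - 40*1/225) = 1/(-9 - 8/45) = 1/(-413/45) = -45/413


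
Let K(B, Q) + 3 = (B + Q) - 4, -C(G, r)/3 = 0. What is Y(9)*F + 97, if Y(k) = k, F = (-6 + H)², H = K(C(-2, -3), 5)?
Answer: 673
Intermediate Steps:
C(G, r) = 0 (C(G, r) = -3*0 = 0)
K(B, Q) = -7 + B + Q (K(B, Q) = -3 + ((B + Q) - 4) = -3 + (-4 + B + Q) = -7 + B + Q)
H = -2 (H = -7 + 0 + 5 = -2)
F = 64 (F = (-6 - 2)² = (-8)² = 64)
Y(9)*F + 97 = 9*64 + 97 = 576 + 97 = 673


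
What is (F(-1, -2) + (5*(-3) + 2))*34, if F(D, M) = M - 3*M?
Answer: -306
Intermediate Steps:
F(D, M) = -2*M (F(D, M) = M - 3*M = -2*M)
(F(-1, -2) + (5*(-3) + 2))*34 = (-2*(-2) + (5*(-3) + 2))*34 = (4 + (-15 + 2))*34 = (4 - 13)*34 = -9*34 = -306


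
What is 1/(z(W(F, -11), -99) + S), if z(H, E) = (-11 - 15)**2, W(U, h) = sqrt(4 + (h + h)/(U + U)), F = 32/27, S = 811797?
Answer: 1/812473 ≈ 1.2308e-6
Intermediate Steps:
F = 32/27 (F = 32*(1/27) = 32/27 ≈ 1.1852)
W(U, h) = sqrt(4 + h/U) (W(U, h) = sqrt(4 + (2*h)/((2*U))) = sqrt(4 + (2*h)*(1/(2*U))) = sqrt(4 + h/U))
z(H, E) = 676 (z(H, E) = (-26)**2 = 676)
1/(z(W(F, -11), -99) + S) = 1/(676 + 811797) = 1/812473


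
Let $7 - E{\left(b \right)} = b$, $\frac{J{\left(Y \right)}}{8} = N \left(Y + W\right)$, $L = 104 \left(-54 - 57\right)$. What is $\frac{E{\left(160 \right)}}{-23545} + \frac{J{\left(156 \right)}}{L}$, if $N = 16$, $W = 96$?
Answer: $- \frac{1857111}{666185} \approx -2.7877$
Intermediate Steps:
$L = -11544$ ($L = 104 \left(-111\right) = -11544$)
$J{\left(Y \right)} = 12288 + 128 Y$ ($J{\left(Y \right)} = 8 \cdot 16 \left(Y + 96\right) = 8 \cdot 16 \left(96 + Y\right) = 8 \left(1536 + 16 Y\right) = 12288 + 128 Y$)
$E{\left(b \right)} = 7 - b$
$\frac{E{\left(160 \right)}}{-23545} + \frac{J{\left(156 \right)}}{L} = \frac{7 - 160}{-23545} + \frac{12288 + 128 \cdot 156}{-11544} = \left(7 - 160\right) \left(- \frac{1}{23545}\right) + \left(12288 + 19968\right) \left(- \frac{1}{11544}\right) = \left(-153\right) \left(- \frac{1}{23545}\right) + 32256 \left(- \frac{1}{11544}\right) = \frac{9}{1385} - \frac{1344}{481} = - \frac{1857111}{666185}$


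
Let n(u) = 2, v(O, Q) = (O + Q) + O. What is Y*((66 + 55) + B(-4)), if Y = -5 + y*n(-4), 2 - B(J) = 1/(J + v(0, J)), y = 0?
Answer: -4925/8 ≈ -615.63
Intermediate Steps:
v(O, Q) = Q + 2*O
B(J) = 2 - 1/(2*J) (B(J) = 2 - 1/(J + (J + 2*0)) = 2 - 1/(J + (J + 0)) = 2 - 1/(J + J) = 2 - 1/(2*J))
Y = -5 (Y = -5 + 0*2 = -5 + 0 = -5)
Y*((66 + 55) + B(-4)) = -5*((66 + 55) + (2 - 1/2/(-4))) = -5*(121 + (2 - 1/2*(-1/4))) = -5*(121 + (2 + 1/8)) = -5*(121 + 17/8) = -5*985/8 = -4925/8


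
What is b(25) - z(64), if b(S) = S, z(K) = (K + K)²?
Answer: -16359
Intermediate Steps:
z(K) = 4*K² (z(K) = (2*K)² = 4*K²)
b(25) - z(64) = 25 - 4*64² = 25 - 4*4096 = 25 - 1*16384 = 25 - 16384 = -16359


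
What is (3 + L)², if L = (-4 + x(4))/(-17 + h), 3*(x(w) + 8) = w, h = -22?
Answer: 146689/13689 ≈ 10.716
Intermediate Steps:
x(w) = -8 + w/3
L = 32/117 (L = (-4 + (-8 + (⅓)*4))/(-17 - 22) = (-4 + (-8 + 4/3))/(-39) = (-4 - 20/3)*(-1/39) = -32/3*(-1/39) = 32/117 ≈ 0.27350)
(3 + L)² = (3 + 32/117)² = (383/117)² = 146689/13689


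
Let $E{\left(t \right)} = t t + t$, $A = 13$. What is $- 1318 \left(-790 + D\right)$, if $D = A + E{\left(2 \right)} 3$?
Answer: $1000362$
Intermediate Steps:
$E{\left(t \right)} = t + t^{2}$ ($E{\left(t \right)} = t^{2} + t = t + t^{2}$)
$D = 31$ ($D = 13 + 2 \left(1 + 2\right) 3 = 13 + 2 \cdot 3 \cdot 3 = 13 + 6 \cdot 3 = 13 + 18 = 31$)
$- 1318 \left(-790 + D\right) = - 1318 \left(-790 + 31\right) = \left(-1318\right) \left(-759\right) = 1000362$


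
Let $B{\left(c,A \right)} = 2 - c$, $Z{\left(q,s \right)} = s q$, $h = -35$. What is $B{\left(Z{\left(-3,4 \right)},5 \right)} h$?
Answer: $-490$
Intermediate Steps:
$Z{\left(q,s \right)} = q s$
$B{\left(Z{\left(-3,4 \right)},5 \right)} h = \left(2 - \left(-3\right) 4\right) \left(-35\right) = \left(2 - -12\right) \left(-35\right) = \left(2 + 12\right) \left(-35\right) = 14 \left(-35\right) = -490$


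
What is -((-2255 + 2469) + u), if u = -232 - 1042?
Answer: 1060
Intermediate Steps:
u = -1274
-((-2255 + 2469) + u) = -((-2255 + 2469) - 1274) = -(214 - 1274) = -1*(-1060) = 1060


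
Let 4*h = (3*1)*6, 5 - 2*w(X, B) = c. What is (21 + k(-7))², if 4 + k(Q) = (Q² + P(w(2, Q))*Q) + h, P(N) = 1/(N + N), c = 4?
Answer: 16129/4 ≈ 4032.3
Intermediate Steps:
w(X, B) = ½ (w(X, B) = 5/2 - ½*4 = 5/2 - 2 = ½)
P(N) = 1/(2*N)
h = 9/2 (h = ((3*1)*6)/4 = (3*6)/4 = (¼)*18 = 9/2 ≈ 4.5000)
k(Q) = ½ + Q + Q² (k(Q) = -4 + ((Q² + (1/(2*(½)))*Q) + 9/2) = -4 + ((Q² + ((½)*2)*Q) + 9/2) = -4 + ((Q² + 1*Q) + 9/2) = -4 + ((Q² + Q) + 9/2) = -4 + ((Q + Q²) + 9/2) = -4 + (9/2 + Q + Q²) = ½ + Q + Q²)
(21 + k(-7))² = (21 + (½ - 7 + (-7)²))² = (21 + (½ - 7 + 49))² = (21 + 85/2)² = (127/2)² = 16129/4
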